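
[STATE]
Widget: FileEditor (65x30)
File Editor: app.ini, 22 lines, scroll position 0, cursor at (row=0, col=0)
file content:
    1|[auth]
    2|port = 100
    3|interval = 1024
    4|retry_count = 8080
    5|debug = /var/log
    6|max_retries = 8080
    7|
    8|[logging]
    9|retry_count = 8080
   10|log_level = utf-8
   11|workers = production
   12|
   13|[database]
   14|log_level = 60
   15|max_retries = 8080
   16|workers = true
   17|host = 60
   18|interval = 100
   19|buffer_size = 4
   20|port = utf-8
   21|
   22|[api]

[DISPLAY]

█auth]                                                          ▲
port = 100                                                      █
interval = 1024                                                 ░
retry_count = 8080                                              ░
debug = /var/log                                                ░
max_retries = 8080                                              ░
                                                                ░
[logging]                                                       ░
retry_count = 8080                                              ░
log_level = utf-8                                               ░
workers = production                                            ░
                                                                ░
[database]                                                      ░
log_level = 60                                                  ░
max_retries = 8080                                              ░
workers = true                                                  ░
host = 60                                                       ░
interval = 100                                                  ░
buffer_size = 4                                                 ░
port = utf-8                                                    ░
                                                                ░
[api]                                                           ░
                                                                ░
                                                                ░
                                                                ░
                                                                ░
                                                                ░
                                                                ░
                                                                ░
                                                                ▼


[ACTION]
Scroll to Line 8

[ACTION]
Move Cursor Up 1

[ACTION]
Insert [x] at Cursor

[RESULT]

x█auth]                                                         ▲
port = 100                                                      █
interval = 1024                                                 ░
retry_count = 8080                                              ░
debug = /var/log                                                ░
max_retries = 8080                                              ░
                                                                ░
[logging]                                                       ░
retry_count = 8080                                              ░
log_level = utf-8                                               ░
workers = production                                            ░
                                                                ░
[database]                                                      ░
log_level = 60                                                  ░
max_retries = 8080                                              ░
workers = true                                                  ░
host = 60                                                       ░
interval = 100                                                  ░
buffer_size = 4                                                 ░
port = utf-8                                                    ░
                                                                ░
[api]                                                           ░
                                                                ░
                                                                ░
                                                                ░
                                                                ░
                                                                ░
                                                                ░
                                                                ░
                                                                ▼


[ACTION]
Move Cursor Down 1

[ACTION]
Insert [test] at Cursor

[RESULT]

x[auth]                                                         ▲
ptest█rt = 100                                                  █
interval = 1024                                                 ░
retry_count = 8080                                              ░
debug = /var/log                                                ░
max_retries = 8080                                              ░
                                                                ░
[logging]                                                       ░
retry_count = 8080                                              ░
log_level = utf-8                                               ░
workers = production                                            ░
                                                                ░
[database]                                                      ░
log_level = 60                                                  ░
max_retries = 8080                                              ░
workers = true                                                  ░
host = 60                                                       ░
interval = 100                                                  ░
buffer_size = 4                                                 ░
port = utf-8                                                    ░
                                                                ░
[api]                                                           ░
                                                                ░
                                                                ░
                                                                ░
                                                                ░
                                                                ░
                                                                ░
                                                                ░
                                                                ▼


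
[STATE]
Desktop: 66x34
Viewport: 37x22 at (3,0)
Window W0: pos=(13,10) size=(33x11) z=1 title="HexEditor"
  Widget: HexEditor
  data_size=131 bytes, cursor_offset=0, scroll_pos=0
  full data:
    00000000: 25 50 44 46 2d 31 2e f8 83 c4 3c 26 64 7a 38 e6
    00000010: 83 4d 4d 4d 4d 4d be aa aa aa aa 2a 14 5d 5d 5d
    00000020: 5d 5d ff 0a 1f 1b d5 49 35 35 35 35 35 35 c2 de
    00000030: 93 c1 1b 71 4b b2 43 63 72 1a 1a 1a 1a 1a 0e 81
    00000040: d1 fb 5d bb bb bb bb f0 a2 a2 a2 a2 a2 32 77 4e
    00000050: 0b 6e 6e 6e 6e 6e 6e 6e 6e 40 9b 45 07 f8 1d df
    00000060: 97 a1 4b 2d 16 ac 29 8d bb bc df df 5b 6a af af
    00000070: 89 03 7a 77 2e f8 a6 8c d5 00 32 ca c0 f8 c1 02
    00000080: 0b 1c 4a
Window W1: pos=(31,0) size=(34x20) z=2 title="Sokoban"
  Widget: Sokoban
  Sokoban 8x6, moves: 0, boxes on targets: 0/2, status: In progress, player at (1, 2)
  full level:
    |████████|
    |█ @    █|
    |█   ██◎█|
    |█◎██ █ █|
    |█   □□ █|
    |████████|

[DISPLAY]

                            ┏━━━━━━━━
                            ┃ Sokoban
                            ┠────────
                            ┃████████
                            ┃█ @    █
                            ┃█   ██◎█
                            ┃█◎██ █ █
                            ┃█   □□ █
                            ┃████████
                            ┃Moves: 0
          ┏━━━━━━━━━━━━━━━━━┃        
          ┃ HexEditor       ┃        
          ┠─────────────────┃        
          ┃00000000  25 50 4┃        
          ┃00000010  83 4d 4┃        
          ┃00000020  5d 5d f┃        
          ┃00000030  93 c1 1┃        
          ┃00000040  d1 fb 5┃        
          ┃00000050  0b 6e 6┃        
          ┃00000060  97 a1 4┗━━━━━━━━
          ┗━━━━━━━━━━━━━━━━━━━━━━━━━━
                                     


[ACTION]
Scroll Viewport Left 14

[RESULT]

                               ┏━━━━━
                               ┃ Soko
                               ┠─────
                               ┃█████
                               ┃█ @  
                               ┃█   █
                               ┃█◎██ 
                               ┃█   □
                               ┃█████
                               ┃Moves
             ┏━━━━━━━━━━━━━━━━━┃     
             ┃ HexEditor       ┃     
             ┠─────────────────┃     
             ┃00000000  25 50 4┃     
             ┃00000010  83 4d 4┃     
             ┃00000020  5d 5d f┃     
             ┃00000030  93 c1 1┃     
             ┃00000040  d1 fb 5┃     
             ┃00000050  0b 6e 6┃     
             ┃00000060  97 a1 4┗━━━━━
             ┗━━━━━━━━━━━━━━━━━━━━━━━
                                     


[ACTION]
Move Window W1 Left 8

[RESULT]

                       ┏━━━━━━━━━━━━━
                       ┃ Sokoban     
                       ┠─────────────
                       ┃████████     
                       ┃█ @    █     
                       ┃█   ██◎█     
                       ┃█◎██ █ █     
                       ┃█   □□ █     
                       ┃████████     
                       ┃Moves: 0  0/2
             ┏━━━━━━━━━┃             
             ┃ HexEdito┃             
             ┠─────────┃             
             ┃00000000 ┃             
             ┃00000010 ┃             
             ┃00000020 ┃             
             ┃00000030 ┃             
             ┃00000040 ┃             
             ┃00000050 ┃             
             ┃00000060 ┗━━━━━━━━━━━━━
             ┗━━━━━━━━━━━━━━━━━━━━━━━
                                     


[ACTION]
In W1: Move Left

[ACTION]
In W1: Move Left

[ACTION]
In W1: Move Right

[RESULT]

                       ┏━━━━━━━━━━━━━
                       ┃ Sokoban     
                       ┠─────────────
                       ┃████████     
                       ┃█ @    █     
                       ┃█   ██◎█     
                       ┃█◎██ █ █     
                       ┃█   □□ █     
                       ┃████████     
                       ┃Moves: 2  0/2
             ┏━━━━━━━━━┃             
             ┃ HexEdito┃             
             ┠─────────┃             
             ┃00000000 ┃             
             ┃00000010 ┃             
             ┃00000020 ┃             
             ┃00000030 ┃             
             ┃00000040 ┃             
             ┃00000050 ┃             
             ┃00000060 ┗━━━━━━━━━━━━━
             ┗━━━━━━━━━━━━━━━━━━━━━━━
                                     


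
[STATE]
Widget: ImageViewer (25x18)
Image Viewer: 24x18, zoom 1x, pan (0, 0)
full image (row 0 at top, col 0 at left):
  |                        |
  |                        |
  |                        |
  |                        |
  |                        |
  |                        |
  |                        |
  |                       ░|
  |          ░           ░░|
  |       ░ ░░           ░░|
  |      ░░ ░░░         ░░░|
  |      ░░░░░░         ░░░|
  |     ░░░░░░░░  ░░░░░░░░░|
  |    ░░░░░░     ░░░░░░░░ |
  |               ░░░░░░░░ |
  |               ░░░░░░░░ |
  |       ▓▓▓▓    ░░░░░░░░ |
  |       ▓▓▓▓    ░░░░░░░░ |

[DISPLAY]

                         
                         
                         
                         
                         
                         
                         
                       ░ 
          ░           ░░ 
       ░ ░░           ░░ 
      ░░ ░░░         ░░░ 
      ░░░░░░         ░░░ 
     ░░░░░░░░  ░░░░░░░░░ 
    ░░░░░░     ░░░░░░░░  
               ░░░░░░░░  
               ░░░░░░░░  
       ▓▓▓▓    ░░░░░░░░  
       ▓▓▓▓    ░░░░░░░░  


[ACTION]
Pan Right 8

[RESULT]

                         
                         
                         
                         
                         
                         
                         
               ░         
  ░           ░░         
 ░░           ░░         
 ░░░         ░░░         
░░░░         ░░░         
░░░░░  ░░░░░░░░░         
░░     ░░░░░░░░          
       ░░░░░░░░          
       ░░░░░░░░          
▓▓▓    ░░░░░░░░          
▓▓▓    ░░░░░░░░          


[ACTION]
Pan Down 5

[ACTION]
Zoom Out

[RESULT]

                         
                         
               ░         
  ░           ░░         
 ░░           ░░         
 ░░░         ░░░         
░░░░         ░░░         
░░░░░  ░░░░░░░░░         
░░     ░░░░░░░░          
       ░░░░░░░░          
       ░░░░░░░░          
▓▓▓    ░░░░░░░░          
▓▓▓    ░░░░░░░░          
                         
                         
                         
                         
                         


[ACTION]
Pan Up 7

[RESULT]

                         
                         
                         
                         
                         
                         
                         
               ░         
  ░           ░░         
 ░░           ░░         
 ░░░         ░░░         
░░░░         ░░░         
░░░░░  ░░░░░░░░░         
░░     ░░░░░░░░          
       ░░░░░░░░          
       ░░░░░░░░          
▓▓▓    ░░░░░░░░          
▓▓▓    ░░░░░░░░          


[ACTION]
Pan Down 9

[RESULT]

 ░░           ░░         
 ░░░         ░░░         
░░░░         ░░░         
░░░░░  ░░░░░░░░░         
░░     ░░░░░░░░          
       ░░░░░░░░          
       ░░░░░░░░          
▓▓▓    ░░░░░░░░          
▓▓▓    ░░░░░░░░          
                         
                         
                         
                         
                         
                         
                         
                         
                         


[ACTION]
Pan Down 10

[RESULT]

                         
                         
                         
                         
                         
                         
                         
                         
                         
                         
                         
                         
                         
                         
                         
                         
                         
                         


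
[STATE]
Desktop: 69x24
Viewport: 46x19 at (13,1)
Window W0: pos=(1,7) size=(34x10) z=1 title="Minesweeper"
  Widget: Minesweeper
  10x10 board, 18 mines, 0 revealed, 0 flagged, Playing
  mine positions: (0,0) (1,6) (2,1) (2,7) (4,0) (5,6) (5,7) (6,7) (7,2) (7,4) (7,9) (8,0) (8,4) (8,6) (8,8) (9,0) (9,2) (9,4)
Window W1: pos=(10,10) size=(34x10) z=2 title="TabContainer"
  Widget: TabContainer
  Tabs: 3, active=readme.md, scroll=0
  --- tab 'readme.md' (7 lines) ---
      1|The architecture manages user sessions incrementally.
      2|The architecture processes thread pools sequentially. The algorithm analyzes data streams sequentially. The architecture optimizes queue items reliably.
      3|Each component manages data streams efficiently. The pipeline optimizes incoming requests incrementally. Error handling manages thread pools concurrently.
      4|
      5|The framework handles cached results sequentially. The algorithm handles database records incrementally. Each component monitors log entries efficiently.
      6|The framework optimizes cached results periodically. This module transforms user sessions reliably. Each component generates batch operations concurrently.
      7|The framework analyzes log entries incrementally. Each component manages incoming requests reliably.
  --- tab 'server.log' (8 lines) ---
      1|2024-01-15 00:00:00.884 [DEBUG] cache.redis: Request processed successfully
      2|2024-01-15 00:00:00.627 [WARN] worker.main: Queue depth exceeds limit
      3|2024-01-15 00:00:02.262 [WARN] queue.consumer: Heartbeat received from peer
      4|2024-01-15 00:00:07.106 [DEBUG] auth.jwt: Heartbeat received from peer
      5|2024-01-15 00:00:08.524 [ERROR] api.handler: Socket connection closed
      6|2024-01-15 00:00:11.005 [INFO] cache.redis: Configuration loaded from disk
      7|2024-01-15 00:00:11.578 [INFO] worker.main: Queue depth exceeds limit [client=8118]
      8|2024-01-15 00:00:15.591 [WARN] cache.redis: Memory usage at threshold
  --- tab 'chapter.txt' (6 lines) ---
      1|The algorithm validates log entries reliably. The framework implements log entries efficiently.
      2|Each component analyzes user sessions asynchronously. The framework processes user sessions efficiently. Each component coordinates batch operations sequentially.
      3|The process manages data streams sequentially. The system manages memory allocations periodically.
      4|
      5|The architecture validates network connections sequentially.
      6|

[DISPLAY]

                                              
                                              
                                              
                                              
                                              
                                              
━━━━━━━━━━━━━━━━━━━━━┓                        
r                    ┃                        
─────────────────────┨                        
━━━━━━━━━━━━━━━━━━━━━━━━━━━━━━┓               
abContainer                   ┃               
──────────────────────────────┨               
eadme.md]│ server.log │ chapte┃               
──────────────────────────────┃               
e architecture manages user se┃               
e architecture processes threa┃               
ch component manages data stre┃               
                              ┃               
━━━━━━━━━━━━━━━━━━━━━━━━━━━━━━┛               


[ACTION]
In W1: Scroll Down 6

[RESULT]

                                              
                                              
                                              
                                              
                                              
                                              
━━━━━━━━━━━━━━━━━━━━━┓                        
r                    ┃                        
─────────────────────┨                        
━━━━━━━━━━━━━━━━━━━━━━━━━━━━━━┓               
abContainer                   ┃               
──────────────────────────────┨               
eadme.md]│ server.log │ chapte┃               
──────────────────────────────┃               
e framework analyzes log entri┃               
                              ┃               
                              ┃               
                              ┃               
━━━━━━━━━━━━━━━━━━━━━━━━━━━━━━┛               


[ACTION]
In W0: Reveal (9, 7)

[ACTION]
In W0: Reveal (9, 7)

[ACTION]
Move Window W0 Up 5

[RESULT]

                                              
━━━━━━━━━━━━━━━━━━━━━┓                        
r                    ┃                        
─────────────────────┨                        
                     ┃                        
                     ┃                        
                     ┃                        
                     ┃                        
                     ┃                        
━━━━━━━━━━━━━━━━━━━━━━━━━━━━━━┓               
abContainer                   ┃               
──────────────────────────────┨               
eadme.md]│ server.log │ chapte┃               
──────────────────────────────┃               
e framework analyzes log entri┃               
                              ┃               
                              ┃               
                              ┃               
━━━━━━━━━━━━━━━━━━━━━━━━━━━━━━┛               


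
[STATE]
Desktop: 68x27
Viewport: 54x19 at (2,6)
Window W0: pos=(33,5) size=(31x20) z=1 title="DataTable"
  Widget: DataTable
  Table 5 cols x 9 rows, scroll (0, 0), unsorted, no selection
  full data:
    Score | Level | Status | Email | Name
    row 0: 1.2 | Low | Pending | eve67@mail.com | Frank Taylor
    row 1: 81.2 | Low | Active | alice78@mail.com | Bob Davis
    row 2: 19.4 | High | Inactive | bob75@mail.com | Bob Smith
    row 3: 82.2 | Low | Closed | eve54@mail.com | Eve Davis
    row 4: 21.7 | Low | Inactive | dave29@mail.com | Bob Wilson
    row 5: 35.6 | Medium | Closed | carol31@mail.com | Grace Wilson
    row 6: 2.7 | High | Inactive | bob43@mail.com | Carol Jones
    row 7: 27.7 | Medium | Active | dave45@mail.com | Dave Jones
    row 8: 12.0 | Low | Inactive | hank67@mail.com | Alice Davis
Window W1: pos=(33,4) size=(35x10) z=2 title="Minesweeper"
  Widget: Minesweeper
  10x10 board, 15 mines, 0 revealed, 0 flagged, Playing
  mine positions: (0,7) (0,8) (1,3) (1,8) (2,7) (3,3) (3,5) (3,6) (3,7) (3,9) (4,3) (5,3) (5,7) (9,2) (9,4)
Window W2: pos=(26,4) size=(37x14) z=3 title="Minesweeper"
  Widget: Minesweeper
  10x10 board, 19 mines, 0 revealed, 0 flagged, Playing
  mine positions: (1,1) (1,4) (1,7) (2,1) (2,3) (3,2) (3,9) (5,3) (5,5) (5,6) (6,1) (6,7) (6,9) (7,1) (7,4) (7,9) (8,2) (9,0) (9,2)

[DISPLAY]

                        ┠─────────────────────────────
                        ┃■■■■■■■■■■                   
                        ┃■■■■■■■■■■                   
                        ┃■■■■■■■■■■                   
                        ┃■■■■■■■■■■                   
                        ┃■■■■■■■■■■                   
                        ┃■■■■■■■■■■                   
                        ┃■■■■■■■■■■                   
                        ┃■■■■■■■■■■                   
                        ┃■■■■■■■■■■                   
                        ┃■■■■■■■■■■                   
                        ┗━━━━━━━━━━━━━━━━━━━━━━━━━━━━━
                               ┃12.0 │Low   │Inactive│
                               ┃                      
                               ┃                      
                               ┃                      
                               ┃                      
                               ┃                      
                               ┗━━━━━━━━━━━━━━━━━━━━━━


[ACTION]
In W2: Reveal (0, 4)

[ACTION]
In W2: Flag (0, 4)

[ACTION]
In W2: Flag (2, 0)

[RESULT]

                        ┠─────────────────────────────
                        ┃■■■■1■■■■■                   
                        ┃■■■■■■■■■■                   
                        ┃⚑■■■■■■■■■                   
                        ┃■■■■■■■■■■                   
                        ┃■■■■■■■■■■                   
                        ┃■■■■■■■■■■                   
                        ┃■■■■■■■■■■                   
                        ┃■■■■■■■■■■                   
                        ┃■■■■■■■■■■                   
                        ┃■■■■■■■■■■                   
                        ┗━━━━━━━━━━━━━━━━━━━━━━━━━━━━━
                               ┃12.0 │Low   │Inactive│
                               ┃                      
                               ┃                      
                               ┃                      
                               ┃                      
                               ┃                      
                               ┗━━━━━━━━━━━━━━━━━━━━━━


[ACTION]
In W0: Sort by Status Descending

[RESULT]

                        ┠─────────────────────────────
                        ┃■■■■1■■■■■                   
                        ┃■■■■■■■■■■                   
                        ┃⚑■■■■■■■■■                   
                        ┃■■■■■■■■■■                   
                        ┃■■■■■■■■■■                   
                        ┃■■■■■■■■■■                   
                        ┃■■■■■■■■■■                   
                        ┃■■■■■■■■■■                   
                        ┃■■■■■■■■■■                   
                        ┃■■■■■■■■■■                   
                        ┗━━━━━━━━━━━━━━━━━━━━━━━━━━━━━
                               ┃27.7 │Medium│Active  │
                               ┃                      
                               ┃                      
                               ┃                      
                               ┃                      
                               ┃                      
                               ┗━━━━━━━━━━━━━━━━━━━━━━


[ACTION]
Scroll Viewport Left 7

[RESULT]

                          ┠───────────────────────────
                          ┃■■■■1■■■■■                 
                          ┃■■■■■■■■■■                 
                          ┃⚑■■■■■■■■■                 
                          ┃■■■■■■■■■■                 
                          ┃■■■■■■■■■■                 
                          ┃■■■■■■■■■■                 
                          ┃■■■■■■■■■■                 
                          ┃■■■■■■■■■■                 
                          ┃■■■■■■■■■■                 
                          ┃■■■■■■■■■■                 
                          ┗━━━━━━━━━━━━━━━━━━━━━━━━━━━
                                 ┃27.7 │Medium│Active 
                                 ┃                    
                                 ┃                    
                                 ┃                    
                                 ┃                    
                                 ┃                    
                                 ┗━━━━━━━━━━━━━━━━━━━━


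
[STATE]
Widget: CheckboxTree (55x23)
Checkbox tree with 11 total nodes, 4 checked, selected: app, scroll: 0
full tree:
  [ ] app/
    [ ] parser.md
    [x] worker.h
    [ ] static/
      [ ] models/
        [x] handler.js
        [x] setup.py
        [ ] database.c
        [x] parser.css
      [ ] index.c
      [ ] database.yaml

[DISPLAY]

>[-] app/                                              
   [ ] parser.md                                       
   [x] worker.h                                        
   [-] static/                                         
     [-] models/                                       
       [x] handler.js                                  
       [x] setup.py                                    
       [ ] database.c                                  
       [x] parser.css                                  
     [ ] index.c                                       
     [ ] database.yaml                                 
                                                       
                                                       
                                                       
                                                       
                                                       
                                                       
                                                       
                                                       
                                                       
                                                       
                                                       
                                                       


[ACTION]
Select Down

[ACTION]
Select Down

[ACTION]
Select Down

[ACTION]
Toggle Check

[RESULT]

 [-] app/                                              
   [ ] parser.md                                       
   [x] worker.h                                        
>  [x] static/                                         
     [x] models/                                       
       [x] handler.js                                  
       [x] setup.py                                    
       [x] database.c                                  
       [x] parser.css                                  
     [x] index.c                                       
     [x] database.yaml                                 
                                                       
                                                       
                                                       
                                                       
                                                       
                                                       
                                                       
                                                       
                                                       
                                                       
                                                       
                                                       


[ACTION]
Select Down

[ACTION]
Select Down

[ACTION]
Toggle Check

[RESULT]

 [-] app/                                              
   [ ] parser.md                                       
   [x] worker.h                                        
   [-] static/                                         
     [-] models/                                       
>      [ ] handler.js                                  
       [x] setup.py                                    
       [x] database.c                                  
       [x] parser.css                                  
     [x] index.c                                       
     [x] database.yaml                                 
                                                       
                                                       
                                                       
                                                       
                                                       
                                                       
                                                       
                                                       
                                                       
                                                       
                                                       
                                                       


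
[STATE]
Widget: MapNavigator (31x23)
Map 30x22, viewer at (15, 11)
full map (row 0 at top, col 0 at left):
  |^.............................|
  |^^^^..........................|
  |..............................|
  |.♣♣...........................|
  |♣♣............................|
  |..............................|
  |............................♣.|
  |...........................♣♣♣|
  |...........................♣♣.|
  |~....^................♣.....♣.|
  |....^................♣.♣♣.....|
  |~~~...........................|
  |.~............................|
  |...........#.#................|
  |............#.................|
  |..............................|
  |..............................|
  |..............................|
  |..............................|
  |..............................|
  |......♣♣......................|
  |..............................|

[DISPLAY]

^............................. 
^^^^.......................... 
.............................. 
.♣♣........................... 
♣♣............................ 
.............................. 
............................♣. 
...........................♣♣♣ 
...........................♣♣. 
~....^................♣.....♣. 
....^................♣.♣♣..... 
~~~............@.............. 
.~............................ 
...........#.#................ 
............#................. 
.............................. 
.............................. 
.............................. 
.............................. 
.............................. 
......♣♣...................... 
.............................. 
                               


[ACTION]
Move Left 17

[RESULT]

               ^...............
               ^^^^............
               ................
               .♣♣.............
               ♣♣..............
               ................
               ................
               ................
               ................
               ~....^..........
               ....^...........
               @~~.............
               .~..............
               ...........#.#..
               ............#...
               ................
               ................
               ................
               ................
               ................
               ......♣♣........
               ................
                               


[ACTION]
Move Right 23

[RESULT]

......................         
......................         
......................         
......................         
......................         
......................         
....................♣.         
...................♣♣♣         
...................♣♣.         
..............♣.....♣.         
.............♣.♣♣.....         
...............@......         
......................         
...#.#................         
....#.................         
......................         
......................         
......................         
......................         
......................         
......................         
......................         
                               


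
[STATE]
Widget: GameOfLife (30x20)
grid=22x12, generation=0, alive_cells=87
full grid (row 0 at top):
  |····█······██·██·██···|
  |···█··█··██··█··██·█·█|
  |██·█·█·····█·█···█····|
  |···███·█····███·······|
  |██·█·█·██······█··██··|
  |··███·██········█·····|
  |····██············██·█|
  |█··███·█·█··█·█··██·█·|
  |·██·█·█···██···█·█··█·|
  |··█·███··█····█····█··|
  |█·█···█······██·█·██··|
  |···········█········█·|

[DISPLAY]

Gen: 0                        
····█······██·██·██···        
···█··█··██··█··██·█·█        
██·█·█·····█·█···█····        
···███·█····███·······        
██·█·█·██······█··██··        
··███·██········█·····        
····██············██·█        
█··███·█·█··█·█··██·█·        
·██·█·█···██···█·█··█·        
··█·███··█····█····█··        
█·█···█······██·█·██··        
···········█········█·        
                              
                              
                              
                              
                              
                              
                              


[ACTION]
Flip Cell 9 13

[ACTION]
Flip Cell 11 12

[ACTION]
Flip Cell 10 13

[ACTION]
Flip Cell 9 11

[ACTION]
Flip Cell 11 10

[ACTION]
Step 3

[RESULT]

Gen: 3                        
··········████·██·····        
··███····█···█········        
···██·██···█··██··█···        
··█··███····█·····█···        
·█····█··█·███·█·█·█··        
·██····█·██····█·█·█··        
···█····██·····█·█·█··        
······█···█···██······        
·····█████···██·······        
····█····███····█·····        
····██·█··██·████████·        
······█········█████··        
                              
                              
                              
                              
                              
                              
                              
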